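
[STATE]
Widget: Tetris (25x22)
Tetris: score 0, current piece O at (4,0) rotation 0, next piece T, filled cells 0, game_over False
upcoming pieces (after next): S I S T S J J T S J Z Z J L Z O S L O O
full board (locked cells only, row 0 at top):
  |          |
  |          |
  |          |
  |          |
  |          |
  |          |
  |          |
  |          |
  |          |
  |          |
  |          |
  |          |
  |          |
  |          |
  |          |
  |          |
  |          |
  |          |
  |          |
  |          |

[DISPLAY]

    ▓▓    │Next:         
    ▓▓    │ ▒            
          │▒▒▒           
          │              
          │              
          │              
          │Score:        
          │0             
          │              
          │              
          │              
          │              
          │              
          │              
          │              
          │              
          │              
          │              
          │              
          │              
          │              
          │              


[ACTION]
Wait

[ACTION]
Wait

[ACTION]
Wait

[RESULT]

          │Next:         
          │ ▒            
          │▒▒▒           
    ▓▓    │              
    ▓▓    │              
          │              
          │Score:        
          │0             
          │              
          │              
          │              
          │              
          │              
          │              
          │              
          │              
          │              
          │              
          │              
          │              
          │              
          │              


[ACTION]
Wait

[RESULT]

          │Next:         
          │ ▒            
          │▒▒▒           
          │              
    ▓▓    │              
    ▓▓    │              
          │Score:        
          │0             
          │              
          │              
          │              
          │              
          │              
          │              
          │              
          │              
          │              
          │              
          │              
          │              
          │              
          │              


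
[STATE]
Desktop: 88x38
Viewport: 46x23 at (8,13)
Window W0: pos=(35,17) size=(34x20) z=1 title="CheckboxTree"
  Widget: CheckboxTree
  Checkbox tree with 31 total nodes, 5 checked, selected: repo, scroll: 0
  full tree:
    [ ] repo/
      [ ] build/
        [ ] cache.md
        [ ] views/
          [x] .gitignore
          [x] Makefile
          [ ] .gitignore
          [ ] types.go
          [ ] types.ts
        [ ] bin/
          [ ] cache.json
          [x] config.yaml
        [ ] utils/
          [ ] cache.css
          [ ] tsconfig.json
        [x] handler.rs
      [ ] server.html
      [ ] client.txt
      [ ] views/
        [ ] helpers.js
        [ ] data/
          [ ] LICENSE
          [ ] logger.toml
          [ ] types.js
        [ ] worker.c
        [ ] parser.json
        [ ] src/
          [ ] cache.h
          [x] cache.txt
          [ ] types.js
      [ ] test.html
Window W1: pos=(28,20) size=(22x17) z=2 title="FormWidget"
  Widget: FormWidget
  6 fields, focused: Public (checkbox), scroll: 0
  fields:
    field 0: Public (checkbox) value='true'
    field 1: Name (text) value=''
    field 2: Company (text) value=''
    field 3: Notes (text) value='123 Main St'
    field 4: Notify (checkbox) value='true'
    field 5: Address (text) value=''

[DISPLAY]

                                              
                                              
                                              
                                              
                           ┏━━━━━━━━━━━━━━━━━━
                           ┃ CheckboxTree     
                           ┠──────────────────
                    ┏━━━━━━━━━━━━━━━━━━━━┓    
                    ┃ FormWidget         ┃    
                    ┠────────────────────┨.md 
                    ┃> Public:     [x]   ┃/   
                    ┃  Name:       [    ]┃tign
                    ┃  Company:    [    ]┃efil
                    ┃  Notes:      [123 ]┃tign
                    ┃  Notify:     [x]   ┃es.g
                    ┃  Address:    [    ]┃es.t
                    ┃                    ┃    
                    ┃                    ┃he.j
                    ┃                    ┃fig.
                    ┃                    ┃/   
                    ┃                    ┃he.c
                    ┃                    ┃onfi
                    ┃                    ┃er.r


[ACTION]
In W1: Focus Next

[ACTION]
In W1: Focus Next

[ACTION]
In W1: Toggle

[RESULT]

                                              
                                              
                                              
                                              
                           ┏━━━━━━━━━━━━━━━━━━
                           ┃ CheckboxTree     
                           ┠──────────────────
                    ┏━━━━━━━━━━━━━━━━━━━━┓    
                    ┃ FormWidget         ┃    
                    ┠────────────────────┨.md 
                    ┃  Public:     [x]   ┃/   
                    ┃  Name:       [    ]┃tign
                    ┃> Company:    [    ]┃efil
                    ┃  Notes:      [123 ]┃tign
                    ┃  Notify:     [x]   ┃es.g
                    ┃  Address:    [    ]┃es.t
                    ┃                    ┃    
                    ┃                    ┃he.j
                    ┃                    ┃fig.
                    ┃                    ┃/   
                    ┃                    ┃he.c
                    ┃                    ┃onfi
                    ┃                    ┃er.r


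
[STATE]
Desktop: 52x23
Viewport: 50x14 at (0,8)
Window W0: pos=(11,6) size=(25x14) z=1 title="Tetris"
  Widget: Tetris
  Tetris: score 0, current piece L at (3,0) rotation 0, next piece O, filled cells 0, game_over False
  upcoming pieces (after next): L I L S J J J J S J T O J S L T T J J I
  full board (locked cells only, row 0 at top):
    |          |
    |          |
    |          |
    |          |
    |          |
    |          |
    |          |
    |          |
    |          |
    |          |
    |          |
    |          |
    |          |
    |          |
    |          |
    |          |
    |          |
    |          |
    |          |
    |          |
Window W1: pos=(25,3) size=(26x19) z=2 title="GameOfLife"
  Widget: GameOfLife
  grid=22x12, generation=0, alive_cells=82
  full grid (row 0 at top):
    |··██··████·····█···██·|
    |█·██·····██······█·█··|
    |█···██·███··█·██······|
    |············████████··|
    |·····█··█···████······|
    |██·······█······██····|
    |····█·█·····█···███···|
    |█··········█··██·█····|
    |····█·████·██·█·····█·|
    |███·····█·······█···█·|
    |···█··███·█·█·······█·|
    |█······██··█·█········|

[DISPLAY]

           ┠─────────────┃█·██·····██······█·█··  
           ┃          │Ne┃█···██·███··█·██······  
           ┃          │▓▓┃············████████··  
           ┃          │▓▓┃·····█··█···████······  
           ┃          │  ┃██·······█······██····  
           ┃          │  ┃····█·█·····█···███···  
           ┃          │  ┃█··········█··██·█····  
           ┃          │Sc┃····█·████·██·█·····█·  
           ┃          │0 ┃███·····█·······█···█·  
           ┃          │  ┃···█··███·█·█·······█·  
           ┃          │  ┃█······██··█·█········  
           ┗━━━━━━━━━━━━━┃                        
                         ┃                        
                         ┗━━━━━━━━━━━━━━━━━━━━━━━━


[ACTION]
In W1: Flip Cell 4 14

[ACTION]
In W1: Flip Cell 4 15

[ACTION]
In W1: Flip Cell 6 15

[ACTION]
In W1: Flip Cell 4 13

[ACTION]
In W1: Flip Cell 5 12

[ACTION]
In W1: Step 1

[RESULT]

           ┠─────────────┃··█··█····█···███·███·  
           ┃          │Ne┃·█·██···█████······█··  
           ┃          │▓▓┃····████·█·██···███···  
           ┃          │▓▓┃···········██·█·······  
           ┃          │  ┃·····█·····███·█··█···  
           ┃          │  ┃██·········████···█···  
           ┃          │  ┃······█·█·██··█··██···  
           ┃          │Sc┃█······████████·█·····  
           ┃          │0 ┃·███·█····█·██·····███  
           ┃          │  ┃█·█···█····██·········  
           ┃          │  ┃······█·██·██·········  
           ┗━━━━━━━━━━━━━┃                        
                         ┃                        
                         ┗━━━━━━━━━━━━━━━━━━━━━━━━


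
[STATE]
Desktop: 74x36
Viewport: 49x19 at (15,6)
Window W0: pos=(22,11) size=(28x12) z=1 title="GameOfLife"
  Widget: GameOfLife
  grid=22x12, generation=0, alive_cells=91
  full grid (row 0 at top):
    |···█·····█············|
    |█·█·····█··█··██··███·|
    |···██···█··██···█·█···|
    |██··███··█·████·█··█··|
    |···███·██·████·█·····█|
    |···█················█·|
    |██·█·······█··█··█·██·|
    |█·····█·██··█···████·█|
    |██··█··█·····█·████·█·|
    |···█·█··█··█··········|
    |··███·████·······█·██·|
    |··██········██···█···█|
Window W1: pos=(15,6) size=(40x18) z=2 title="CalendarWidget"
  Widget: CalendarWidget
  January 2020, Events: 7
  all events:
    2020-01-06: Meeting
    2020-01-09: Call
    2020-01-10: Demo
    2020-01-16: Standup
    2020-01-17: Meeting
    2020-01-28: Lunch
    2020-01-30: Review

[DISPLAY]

┏━━━━━━━━━━━━━━━━━━━━━━━━━━━━━━━━━━━━━━┓         
┃ CalendarWidget                       ┃         
┠──────────────────────────────────────┨         
┃             January 2020             ┃         
┃Mo Tu We Th Fr Sa Su                  ┃         
┃       1  2  3  4  5                  ┃         
┃ 6*  7  8  9* 10* 11 12               ┃         
┃13 14 15 16* 17* 18 19                ┃         
┃20 21 22 23 24 25 26                  ┃         
┃27 28* 29 30* 31                      ┃         
┃                                      ┃         
┃                                      ┃         
┃                                      ┃         
┃                                      ┃         
┃                                      ┃         
┃                                      ┃         
┃                                      ┃         
┗━━━━━━━━━━━━━━━━━━━━━━━━━━━━━━━━━━━━━━┛         
                                                 


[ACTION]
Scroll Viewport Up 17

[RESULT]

                                                 
                                                 
                                                 
                                                 
                                                 
                                                 
┏━━━━━━━━━━━━━━━━━━━━━━━━━━━━━━━━━━━━━━┓         
┃ CalendarWidget                       ┃         
┠──────────────────────────────────────┨         
┃             January 2020             ┃         
┃Mo Tu We Th Fr Sa Su                  ┃         
┃       1  2  3  4  5                  ┃         
┃ 6*  7  8  9* 10* 11 12               ┃         
┃13 14 15 16* 17* 18 19                ┃         
┃20 21 22 23 24 25 26                  ┃         
┃27 28* 29 30* 31                      ┃         
┃                                      ┃         
┃                                      ┃         
┃                                      ┃         


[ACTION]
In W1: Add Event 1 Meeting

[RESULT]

                                                 
                                                 
                                                 
                                                 
                                                 
                                                 
┏━━━━━━━━━━━━━━━━━━━━━━━━━━━━━━━━━━━━━━┓         
┃ CalendarWidget                       ┃         
┠──────────────────────────────────────┨         
┃             January 2020             ┃         
┃Mo Tu We Th Fr Sa Su                  ┃         
┃       1*  2  3  4  5                 ┃         
┃ 6*  7  8  9* 10* 11 12               ┃         
┃13 14 15 16* 17* 18 19                ┃         
┃20 21 22 23 24 25 26                  ┃         
┃27 28* 29 30* 31                      ┃         
┃                                      ┃         
┃                                      ┃         
┃                                      ┃         


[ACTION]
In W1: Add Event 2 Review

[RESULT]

                                                 
                                                 
                                                 
                                                 
                                                 
                                                 
┏━━━━━━━━━━━━━━━━━━━━━━━━━━━━━━━━━━━━━━┓         
┃ CalendarWidget                       ┃         
┠──────────────────────────────────────┨         
┃             January 2020             ┃         
┃Mo Tu We Th Fr Sa Su                  ┃         
┃       1*  2*  3  4  5                ┃         
┃ 6*  7  8  9* 10* 11 12               ┃         
┃13 14 15 16* 17* 18 19                ┃         
┃20 21 22 23 24 25 26                  ┃         
┃27 28* 29 30* 31                      ┃         
┃                                      ┃         
┃                                      ┃         
┃                                      ┃         


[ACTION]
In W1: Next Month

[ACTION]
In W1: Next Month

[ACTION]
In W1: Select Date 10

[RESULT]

                                                 
                                                 
                                                 
                                                 
                                                 
                                                 
┏━━━━━━━━━━━━━━━━━━━━━━━━━━━━━━━━━━━━━━┓         
┃ CalendarWidget                       ┃         
┠──────────────────────────────────────┨         
┃              March 2020              ┃         
┃Mo Tu We Th Fr Sa Su                  ┃         
┃                   1                  ┃         
┃ 2  3  4  5  6  7  8                  ┃         
┃ 9 [10] 11 12 13 14 15                ┃         
┃16 17 18 19 20 21 22                  ┃         
┃23 24 25 26 27 28 29                  ┃         
┃30 31                                 ┃         
┃                                      ┃         
┃                                      ┃         


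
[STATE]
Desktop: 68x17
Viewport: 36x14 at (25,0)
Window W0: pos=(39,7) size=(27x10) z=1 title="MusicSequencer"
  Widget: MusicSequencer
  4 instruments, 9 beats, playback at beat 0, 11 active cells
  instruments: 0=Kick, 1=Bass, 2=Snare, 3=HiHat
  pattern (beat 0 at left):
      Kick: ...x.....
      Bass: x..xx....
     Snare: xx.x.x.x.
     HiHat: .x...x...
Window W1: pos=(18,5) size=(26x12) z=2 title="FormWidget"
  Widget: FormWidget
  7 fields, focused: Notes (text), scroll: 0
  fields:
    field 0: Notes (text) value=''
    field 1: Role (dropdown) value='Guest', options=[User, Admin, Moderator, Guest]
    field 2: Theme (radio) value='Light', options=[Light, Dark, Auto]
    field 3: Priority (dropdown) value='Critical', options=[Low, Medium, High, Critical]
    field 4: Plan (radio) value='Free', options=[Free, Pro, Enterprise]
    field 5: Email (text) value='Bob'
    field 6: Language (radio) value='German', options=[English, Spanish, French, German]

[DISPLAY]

                                    
                                    
                                    
                                    
                                    
━━━━━━━━━━━━━━━━━━┓                 
idget             ┃                 
──────────────────┨━━━━━━━━━━━━━━━━━
s:      [        ]┃icSequencer      
:       [Guest  ▼]┃─────────────────
e:      (●) Light ┃  ▼12345678      
rity:   [Critica▼]┃ck···█·····      
:       (●) Free  ┃ss█··██····      
l:      [Bob     ]┃re██·█·█·█·      


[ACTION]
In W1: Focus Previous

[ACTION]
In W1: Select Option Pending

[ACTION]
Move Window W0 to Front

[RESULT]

                                    
                                    
                                    
                                    
                                    
━━━━━━━━━━━━━━━━━━┓                 
idget             ┃                 
──────────────┏━━━━━━━━━━━━━━━━━━━━━
s:      [     ┃ MusicSequencer      
:       [Guest┠─────────────────────
e:      (●) Li┃      ▼12345678      
rity:   [Criti┃  Kick···█·····      
:       (●) Fr┃  Bass█··██····      
l:      [Bob  ┃ Snare██·█·█·█·      


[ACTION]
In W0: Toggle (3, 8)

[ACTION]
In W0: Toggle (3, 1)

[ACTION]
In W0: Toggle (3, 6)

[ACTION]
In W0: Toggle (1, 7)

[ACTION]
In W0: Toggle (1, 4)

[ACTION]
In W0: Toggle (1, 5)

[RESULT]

                                    
                                    
                                    
                                    
                                    
━━━━━━━━━━━━━━━━━━┓                 
idget             ┃                 
──────────────┏━━━━━━━━━━━━━━━━━━━━━
s:      [     ┃ MusicSequencer      
:       [Guest┠─────────────────────
e:      (●) Li┃      ▼12345678      
rity:   [Criti┃  Kick···█·····      
:       (●) Fr┃  Bass█··█·█·█·      
l:      [Bob  ┃ Snare██·█·█·█·      


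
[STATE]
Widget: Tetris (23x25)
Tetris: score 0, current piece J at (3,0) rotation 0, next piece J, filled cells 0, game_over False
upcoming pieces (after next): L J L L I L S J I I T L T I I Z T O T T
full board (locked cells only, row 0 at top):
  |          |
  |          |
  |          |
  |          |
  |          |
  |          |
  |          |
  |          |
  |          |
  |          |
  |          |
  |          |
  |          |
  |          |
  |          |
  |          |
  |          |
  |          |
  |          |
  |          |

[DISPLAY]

   █      │Next:       
   ███    │█           
          │███         
          │            
          │            
          │            
          │Score:      
          │0           
          │            
          │            
          │            
          │            
          │            
          │            
          │            
          │            
          │            
          │            
          │            
          │            
          │            
          │            
          │            
          │            
          │            


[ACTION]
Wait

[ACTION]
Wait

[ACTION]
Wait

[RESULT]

          │Next:       
          │█           
          │███         
   █      │            
   ███    │            
          │            
          │Score:      
          │0           
          │            
          │            
          │            
          │            
          │            
          │            
          │            
          │            
          │            
          │            
          │            
          │            
          │            
          │            
          │            
          │            
          │            


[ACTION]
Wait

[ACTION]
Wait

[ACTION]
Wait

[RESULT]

          │Next:       
          │█           
          │███         
          │            
          │            
          │            
   █      │Score:      
   ███    │0           
          │            
          │            
          │            
          │            
          │            
          │            
          │            
          │            
          │            
          │            
          │            
          │            
          │            
          │            
          │            
          │            
          │            


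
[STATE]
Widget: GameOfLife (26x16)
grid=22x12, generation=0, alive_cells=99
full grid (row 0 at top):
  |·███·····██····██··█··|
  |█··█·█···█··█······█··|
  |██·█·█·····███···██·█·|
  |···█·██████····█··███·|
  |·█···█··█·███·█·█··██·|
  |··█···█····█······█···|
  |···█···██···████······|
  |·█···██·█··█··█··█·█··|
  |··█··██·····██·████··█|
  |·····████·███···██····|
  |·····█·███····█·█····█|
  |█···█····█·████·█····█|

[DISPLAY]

Gen: 0                    
·███·····██····██··█··    
█··█·█···█··█······█··    
██·█·█·····███···██·█·    
···█·██████····█··███·    
·█···█··█·███·█·█··██·    
··█···█····█······█···    
···█···██···████······    
·█···██·█··█··█··█·█··    
··█··██·····██·████··█    
·····████·███···██····    
·····█·███····█·█····█    
█···█····█·████·█····█    
                          
                          
                          


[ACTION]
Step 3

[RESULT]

Gen: 3                    
·███····███······███··    
·███····██······█····█    
······██·██·█·██······    
··██·█·██·····██·█····    
········██·······██·██    
······█··█·██···████··    
·██·····█·█████·█·██··    
········██·█··········    
·······████··███······    
···█·····████··█······    
···███····███·██······    
·············███······    
                          
                          
                          


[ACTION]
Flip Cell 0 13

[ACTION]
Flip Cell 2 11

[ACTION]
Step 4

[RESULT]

Gen: 7                    
··█·········██···█····    
·█··█·······█·····█···    
·█··█····█····█··█····    
··██····██·█···███····    
······█····█····██····    
······██······█··█····    
······█··█····█··█····    
········█····█··██····    
············█···██····    
···██·······█···██····    
··█··█·······█·██·····    
···██·················    
                          
                          
                          


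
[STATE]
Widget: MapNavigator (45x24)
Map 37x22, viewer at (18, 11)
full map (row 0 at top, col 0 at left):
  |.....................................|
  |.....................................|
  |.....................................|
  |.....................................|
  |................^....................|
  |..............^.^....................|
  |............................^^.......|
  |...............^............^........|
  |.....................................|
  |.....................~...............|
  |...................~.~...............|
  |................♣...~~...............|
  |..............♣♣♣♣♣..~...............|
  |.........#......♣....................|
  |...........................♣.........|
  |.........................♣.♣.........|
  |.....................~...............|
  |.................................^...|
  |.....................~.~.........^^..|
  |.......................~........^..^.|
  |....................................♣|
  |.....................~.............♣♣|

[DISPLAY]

                                             
    .....................................    
    .....................................    
    .....................................    
    .....................................    
    ................^....................    
    ..............^.^....................    
    ............................^^.......    
    ...............^............^........    
    .....................................    
    .....................~...............    
    ...................~.~...............    
    ................♣.@.~~...............    
    ..............♣♣♣♣♣..~...............    
    .........#......♣....................    
    ...........................♣.........    
    .........................♣.♣.........    
    .....................~...............    
    .................................^...    
    .....................~.~.........^^..    
    .......................~........^..^.    
    ....................................♣    
    .....................~.............♣♣    
                                             


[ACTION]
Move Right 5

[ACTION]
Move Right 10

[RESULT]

                                             
..........................                   
..........................                   
..........................                   
..........................                   
.....^....................                   
...^.^....................                   
.................^^.......                   
....^............^........                   
..........................                   
..........~...............                   
........~.~...............                   
.....♣...~~...........@...                   
...♣♣♣♣♣..~...............                   
.....♣....................                   
................♣.........                   
..............♣.♣.........                   
..........~...............                   
......................^...                   
..........~.~.........^^..                   
............~........^..^.                   
.........................♣                   
..........~.............♣♣                   
                                             


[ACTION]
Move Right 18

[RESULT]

                                             
.......................                      
.......................                      
.......................                      
.......................                      
..^....................                      
^.^....................                      
..............^^.......                      
.^............^........                      
.......................                      
.......~...............                      
.....~.~...............                      
..♣...~~..............@                      
♣♣♣♣♣..~...............                      
..♣....................                      
.............♣.........                      
...........♣.♣.........                      
.......~...............                      
...................^...                      
.......~.~.........^^..                      
.........~........^..^.                      
......................♣                      
.......~.............♣♣                      
                                             


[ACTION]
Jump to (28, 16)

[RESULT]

..........^....................              
........^.^....................              
......................^^.......              
.........^............^........              
...............................              
...............~...............              
.............~.~...............              
..........♣...~~...............              
........♣♣♣♣♣..~...............              
...#......♣....................              
.....................♣.........              
...................♣.♣.........              
...............~......@........              
...........................^...              
...............~.~.........^^..              
.................~........^..^.              
..............................♣              
...............~.............♣♣              
                                             
                                             
                                             
                                             
                                             
                                             


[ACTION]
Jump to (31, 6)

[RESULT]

                                             
                                             
                                             
                                             
                                             
                                             
............................                 
............................                 
............................                 
............................                 
.......^....................                 
.....^.^....................                 
...................^^.@.....                 
......^............^........                 
............................                 
............~...............                 
..........~.~...............                 
.......♣...~~...............                 
.....♣♣♣♣♣..~...............                 
#......♣....................                 
..................♣.........                 
................♣.♣.........                 
............~...............                 
........................^...                 


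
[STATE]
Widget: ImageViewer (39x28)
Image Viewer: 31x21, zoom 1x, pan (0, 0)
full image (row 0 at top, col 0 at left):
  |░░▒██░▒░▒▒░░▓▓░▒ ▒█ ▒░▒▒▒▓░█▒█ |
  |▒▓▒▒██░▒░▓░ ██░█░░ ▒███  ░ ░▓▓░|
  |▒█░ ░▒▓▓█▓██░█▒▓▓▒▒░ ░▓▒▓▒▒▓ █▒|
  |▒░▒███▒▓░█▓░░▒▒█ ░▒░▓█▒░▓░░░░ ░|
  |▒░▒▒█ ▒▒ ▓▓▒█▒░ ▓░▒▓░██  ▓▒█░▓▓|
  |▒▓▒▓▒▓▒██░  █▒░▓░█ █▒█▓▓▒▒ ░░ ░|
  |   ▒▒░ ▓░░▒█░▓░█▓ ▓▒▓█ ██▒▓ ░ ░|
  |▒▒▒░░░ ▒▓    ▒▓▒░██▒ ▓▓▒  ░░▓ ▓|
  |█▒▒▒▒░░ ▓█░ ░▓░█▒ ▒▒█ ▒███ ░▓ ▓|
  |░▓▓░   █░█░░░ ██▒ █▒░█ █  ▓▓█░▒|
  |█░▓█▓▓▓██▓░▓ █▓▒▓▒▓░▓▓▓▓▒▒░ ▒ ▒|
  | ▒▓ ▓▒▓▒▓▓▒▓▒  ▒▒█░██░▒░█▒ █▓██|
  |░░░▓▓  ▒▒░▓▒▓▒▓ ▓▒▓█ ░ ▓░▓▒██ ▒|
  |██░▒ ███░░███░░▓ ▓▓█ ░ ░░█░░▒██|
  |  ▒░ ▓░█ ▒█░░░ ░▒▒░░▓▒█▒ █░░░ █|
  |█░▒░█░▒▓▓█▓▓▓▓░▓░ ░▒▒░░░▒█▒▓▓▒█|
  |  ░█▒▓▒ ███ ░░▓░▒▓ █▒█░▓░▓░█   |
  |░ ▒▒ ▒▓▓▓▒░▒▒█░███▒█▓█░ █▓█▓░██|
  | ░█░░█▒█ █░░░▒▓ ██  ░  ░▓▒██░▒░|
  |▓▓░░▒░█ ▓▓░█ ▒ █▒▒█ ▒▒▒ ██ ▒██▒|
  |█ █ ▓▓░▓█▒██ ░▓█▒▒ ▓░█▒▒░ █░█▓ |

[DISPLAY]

░░▒██░▒░▒▒░░▓▓░▒ ▒█ ▒░▒▒▒▓░█▒█         
▒▓▒▒██░▒░▓░ ██░█░░ ▒███  ░ ░▓▓░        
▒█░ ░▒▓▓█▓██░█▒▓▓▒▒░ ░▓▒▓▒▒▓ █▒        
▒░▒███▒▓░█▓░░▒▒█ ░▒░▓█▒░▓░░░░ ░        
▒░▒▒█ ▒▒ ▓▓▒█▒░ ▓░▒▓░██  ▓▒█░▓▓        
▒▓▒▓▒▓▒██░  █▒░▓░█ █▒█▓▓▒▒ ░░ ░        
   ▒▒░ ▓░░▒█░▓░█▓ ▓▒▓█ ██▒▓ ░ ░        
▒▒▒░░░ ▒▓    ▒▓▒░██▒ ▓▓▒  ░░▓ ▓        
█▒▒▒▒░░ ▓█░ ░▓░█▒ ▒▒█ ▒███ ░▓ ▓        
░▓▓░   █░█░░░ ██▒ █▒░█ █  ▓▓█░▒        
█░▓█▓▓▓██▓░▓ █▓▒▓▒▓░▓▓▓▓▒▒░ ▒ ▒        
 ▒▓ ▓▒▓▒▓▓▒▓▒  ▒▒█░██░▒░█▒ █▓██        
░░░▓▓  ▒▒░▓▒▓▒▓ ▓▒▓█ ░ ▓░▓▒██ ▒        
██░▒ ███░░███░░▓ ▓▓█ ░ ░░█░░▒██        
  ▒░ ▓░█ ▒█░░░ ░▒▒░░▓▒█▒ █░░░ █        
█░▒░█░▒▓▓█▓▓▓▓░▓░ ░▒▒░░░▒█▒▓▓▒█        
  ░█▒▓▒ ███ ░░▓░▒▓ █▒█░▓░▓░█           
░ ▒▒ ▒▓▓▓▒░▒▒█░███▒█▓█░ █▓█▓░██        
 ░█░░█▒█ █░░░▒▓ ██  ░  ░▓▒██░▒░        
▓▓░░▒░█ ▓▓░█ ▒ █▒▒█ ▒▒▒ ██ ▒██▒        
█ █ ▓▓░▓█▒██ ░▓█▒▒ ▓░█▒▒░ █░█▓         
                                       
                                       
                                       
                                       
                                       
                                       
                                       


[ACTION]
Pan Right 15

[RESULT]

▒ ▒█ ▒░▒▒▒▓░█▒█                        
█░░ ▒███  ░ ░▓▓░                       
▓▓▒▒░ ░▓▒▓▒▒▓ █▒                       
█ ░▒░▓█▒░▓░░░░ ░                       
 ▓░▒▓░██  ▓▒█░▓▓                       
▓░█ █▒█▓▓▒▒ ░░ ░                       
█▓ ▓▒▓█ ██▒▓ ░ ░                       
▒░██▒ ▓▓▒  ░░▓ ▓                       
█▒ ▒▒█ ▒███ ░▓ ▓                       
█▒ █▒░█ █  ▓▓█░▒                       
▒▓▒▓░▓▓▓▓▒▒░ ▒ ▒                       
▒▒█░██░▒░█▒ █▓██                       
 ▓▒▓█ ░ ▓░▓▒██ ▒                       
▓ ▓▓█ ░ ░░█░░▒██                       
░▒▒░░▓▒█▒ █░░░ █                       
▓░ ░▒▒░░░▒█▒▓▓▒█                       
░▒▓ █▒█░▓░▓░█                          
███▒█▓█░ █▓█▓░██                       
 ██  ░  ░▓▒██░▒░                       
█▒▒█ ▒▒▒ ██ ▒██▒                       
█▒▒ ▓░█▒▒░ █░█▓                        
                                       
                                       
                                       
                                       
                                       
                                       
                                       


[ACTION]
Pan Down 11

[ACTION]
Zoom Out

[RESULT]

▒▒█░██░▒░█▒ █▓██                       
 ▓▒▓█ ░ ▓░▓▒██ ▒                       
▓ ▓▓█ ░ ░░█░░▒██                       
░▒▒░░▓▒█▒ █░░░ █                       
▓░ ░▒▒░░░▒█▒▓▓▒█                       
░▒▓ █▒█░▓░▓░█                          
███▒█▓█░ █▓█▓░██                       
 ██  ░  ░▓▒██░▒░                       
█▒▒█ ▒▒▒ ██ ▒██▒                       
█▒▒ ▓░█▒▒░ █░█▓                        
                                       
                                       
                                       
                                       
                                       
                                       
                                       
                                       
                                       
                                       
                                       
                                       
                                       
                                       
                                       
                                       
                                       
                                       
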